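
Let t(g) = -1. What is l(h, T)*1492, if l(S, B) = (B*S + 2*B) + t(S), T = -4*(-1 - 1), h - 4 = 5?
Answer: 129804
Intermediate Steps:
h = 9 (h = 4 + 5 = 9)
T = 8 (T = -4*(-2) = 8)
l(S, B) = -1 + 2*B + B*S (l(S, B) = (B*S + 2*B) - 1 = (2*B + B*S) - 1 = -1 + 2*B + B*S)
l(h, T)*1492 = (-1 + 2*8 + 8*9)*1492 = (-1 + 16 + 72)*1492 = 87*1492 = 129804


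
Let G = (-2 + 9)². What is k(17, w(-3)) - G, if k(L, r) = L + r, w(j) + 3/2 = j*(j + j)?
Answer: -31/2 ≈ -15.500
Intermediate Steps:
w(j) = -3/2 + 2*j² (w(j) = -3/2 + j*(j + j) = -3/2 + j*(2*j) = -3/2 + 2*j²)
G = 49 (G = 7² = 49)
k(17, w(-3)) - G = (17 + (-3/2 + 2*(-3)²)) - 1*49 = (17 + (-3/2 + 2*9)) - 49 = (17 + (-3/2 + 18)) - 49 = (17 + 33/2) - 49 = 67/2 - 49 = -31/2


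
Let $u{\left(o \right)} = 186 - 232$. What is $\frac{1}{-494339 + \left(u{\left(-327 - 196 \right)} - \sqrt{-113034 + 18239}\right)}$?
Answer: $\frac{i}{\sqrt{94795} - 494385 i} \approx -2.0227 \cdot 10^{-6} + 1.2597 \cdot 10^{-9} i$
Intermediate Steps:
$u{\left(o \right)} = -46$ ($u{\left(o \right)} = 186 - 232 = -46$)
$\frac{1}{-494339 + \left(u{\left(-327 - 196 \right)} - \sqrt{-113034 + 18239}\right)} = \frac{1}{-494339 - \left(46 + \sqrt{-113034 + 18239}\right)} = \frac{1}{-494339 - \left(46 + \sqrt{-94795}\right)} = \frac{1}{-494339 - \left(46 + i \sqrt{94795}\right)} = \frac{1}{-494385 - i \sqrt{94795}}$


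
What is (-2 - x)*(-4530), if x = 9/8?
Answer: 56625/4 ≈ 14156.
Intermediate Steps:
x = 9/8 (x = 9*(⅛) = 9/8 ≈ 1.1250)
(-2 - x)*(-4530) = (-2 - 1*9/8)*(-4530) = (-2 - 9/8)*(-4530) = -25/8*(-4530) = 56625/4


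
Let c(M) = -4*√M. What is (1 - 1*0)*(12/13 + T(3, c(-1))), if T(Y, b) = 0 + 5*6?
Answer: 402/13 ≈ 30.923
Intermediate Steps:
T(Y, b) = 30 (T(Y, b) = 0 + 30 = 30)
(1 - 1*0)*(12/13 + T(3, c(-1))) = (1 - 1*0)*(12/13 + 30) = (1 + 0)*(12*(1/13) + 30) = 1*(12/13 + 30) = 1*(402/13) = 402/13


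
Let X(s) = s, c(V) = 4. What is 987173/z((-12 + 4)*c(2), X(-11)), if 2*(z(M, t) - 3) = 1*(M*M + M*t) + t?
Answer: 1974346/1371 ≈ 1440.1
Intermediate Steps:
z(M, t) = 3 + t/2 + M**2/2 + M*t/2 (z(M, t) = 3 + (1*(M*M + M*t) + t)/2 = 3 + (1*(M**2 + M*t) + t)/2 = 3 + ((M**2 + M*t) + t)/2 = 3 + (t + M**2 + M*t)/2 = 3 + (t/2 + M**2/2 + M*t/2) = 3 + t/2 + M**2/2 + M*t/2)
987173/z((-12 + 4)*c(2), X(-11)) = 987173/(3 + (1/2)*(-11) + ((-12 + 4)*4)**2/2 + (1/2)*((-12 + 4)*4)*(-11)) = 987173/(3 - 11/2 + (-8*4)**2/2 + (1/2)*(-8*4)*(-11)) = 987173/(3 - 11/2 + (1/2)*(-32)**2 + (1/2)*(-32)*(-11)) = 987173/(3 - 11/2 + (1/2)*1024 + 176) = 987173/(3 - 11/2 + 512 + 176) = 987173/(1371/2) = 987173*(2/1371) = 1974346/1371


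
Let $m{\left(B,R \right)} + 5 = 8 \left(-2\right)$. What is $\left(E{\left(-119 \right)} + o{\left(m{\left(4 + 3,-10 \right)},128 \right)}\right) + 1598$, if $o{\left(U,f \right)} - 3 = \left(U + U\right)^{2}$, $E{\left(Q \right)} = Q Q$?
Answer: $17526$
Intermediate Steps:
$m{\left(B,R \right)} = -21$ ($m{\left(B,R \right)} = -5 + 8 \left(-2\right) = -5 - 16 = -21$)
$E{\left(Q \right)} = Q^{2}$
$o{\left(U,f \right)} = 3 + 4 U^{2}$ ($o{\left(U,f \right)} = 3 + \left(U + U\right)^{2} = 3 + \left(2 U\right)^{2} = 3 + 4 U^{2}$)
$\left(E{\left(-119 \right)} + o{\left(m{\left(4 + 3,-10 \right)},128 \right)}\right) + 1598 = \left(\left(-119\right)^{2} + \left(3 + 4 \left(-21\right)^{2}\right)\right) + 1598 = \left(14161 + \left(3 + 4 \cdot 441\right)\right) + 1598 = \left(14161 + \left(3 + 1764\right)\right) + 1598 = \left(14161 + 1767\right) + 1598 = 15928 + 1598 = 17526$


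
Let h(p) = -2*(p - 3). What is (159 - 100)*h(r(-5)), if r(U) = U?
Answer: 944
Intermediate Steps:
h(p) = 6 - 2*p (h(p) = -2*(-3 + p) = 6 - 2*p)
(159 - 100)*h(r(-5)) = (159 - 100)*(6 - 2*(-5)) = 59*(6 + 10) = 59*16 = 944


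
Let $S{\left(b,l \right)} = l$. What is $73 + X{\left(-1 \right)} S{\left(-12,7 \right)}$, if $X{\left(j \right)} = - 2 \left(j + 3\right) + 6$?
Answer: $87$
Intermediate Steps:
$X{\left(j \right)} = - 2 j$ ($X{\left(j \right)} = - 2 \left(3 + j\right) + 6 = \left(-6 - 2 j\right) + 6 = - 2 j$)
$73 + X{\left(-1 \right)} S{\left(-12,7 \right)} = 73 + \left(-2\right) \left(-1\right) 7 = 73 + 2 \cdot 7 = 73 + 14 = 87$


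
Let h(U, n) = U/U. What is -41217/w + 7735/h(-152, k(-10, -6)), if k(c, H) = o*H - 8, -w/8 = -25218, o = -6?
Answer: 520149541/67248 ≈ 7734.8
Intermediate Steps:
w = 201744 (w = -8*(-25218) = 201744)
k(c, H) = -8 - 6*H (k(c, H) = -6*H - 8 = -8 - 6*H)
h(U, n) = 1
-41217/w + 7735/h(-152, k(-10, -6)) = -41217/201744 + 7735/1 = -41217*1/201744 + 7735*1 = -13739/67248 + 7735 = 520149541/67248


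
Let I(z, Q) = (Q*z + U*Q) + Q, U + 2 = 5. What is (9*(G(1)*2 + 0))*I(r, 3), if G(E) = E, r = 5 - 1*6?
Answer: 162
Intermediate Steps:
U = 3 (U = -2 + 5 = 3)
r = -1 (r = 5 - 6 = -1)
I(z, Q) = 4*Q + Q*z (I(z, Q) = (Q*z + 3*Q) + Q = (3*Q + Q*z) + Q = 4*Q + Q*z)
(9*(G(1)*2 + 0))*I(r, 3) = (9*(1*2 + 0))*(3*(4 - 1)) = (9*(2 + 0))*(3*3) = (9*2)*9 = 18*9 = 162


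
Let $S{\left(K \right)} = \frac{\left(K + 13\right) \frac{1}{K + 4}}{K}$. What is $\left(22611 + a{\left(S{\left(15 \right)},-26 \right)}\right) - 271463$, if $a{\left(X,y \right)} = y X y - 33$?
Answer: $- \frac{70913297}{285} \approx -2.4882 \cdot 10^{5}$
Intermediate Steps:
$S{\left(K \right)} = \frac{13 + K}{K \left(4 + K\right)}$ ($S{\left(K \right)} = \frac{\left(13 + K\right) \frac{1}{4 + K}}{K} = \frac{\frac{1}{4 + K} \left(13 + K\right)}{K} = \frac{13 + K}{K \left(4 + K\right)}$)
$a{\left(X,y \right)} = -33 + X y^{2}$ ($a{\left(X,y \right)} = X y y - 33 = X y^{2} - 33 = -33 + X y^{2}$)
$\left(22611 + a{\left(S{\left(15 \right)},-26 \right)}\right) - 271463 = \left(22611 - \left(33 - \frac{13 + 15}{15 \left(4 + 15\right)} \left(-26\right)^{2}\right)\right) - 271463 = \left(22611 - \left(33 - \frac{1}{15} \cdot \frac{1}{19} \cdot 28 \cdot 676\right)\right) - 271463 = \left(22611 + \left(-33 + \frac{28}{285} \cdot 676\right)\right) - 271463 = \left(22611 + \left(-33 + \frac{18928}{285}\right)\right) - 271463 = \left(22611 + \frac{9523}{285}\right) - 271463 = \frac{6453658}{285} - 271463 = - \frac{70913297}{285}$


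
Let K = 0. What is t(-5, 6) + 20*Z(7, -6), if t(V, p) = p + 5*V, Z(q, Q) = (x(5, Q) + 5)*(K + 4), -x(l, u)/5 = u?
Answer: 2781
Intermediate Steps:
x(l, u) = -5*u
Z(q, Q) = 20 - 20*Q (Z(q, Q) = (-5*Q + 5)*(0 + 4) = (5 - 5*Q)*4 = 20 - 20*Q)
t(-5, 6) + 20*Z(7, -6) = (6 + 5*(-5)) + 20*(20 - 20*(-6)) = (6 - 25) + 20*(20 + 120) = -19 + 20*140 = -19 + 2800 = 2781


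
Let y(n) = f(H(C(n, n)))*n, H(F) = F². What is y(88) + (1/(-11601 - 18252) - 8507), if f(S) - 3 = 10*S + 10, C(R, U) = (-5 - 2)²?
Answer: 62855999000/29853 ≈ 2.1055e+6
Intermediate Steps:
C(R, U) = 49 (C(R, U) = (-7)² = 49)
f(S) = 13 + 10*S (f(S) = 3 + (10*S + 10) = 3 + (10 + 10*S) = 13 + 10*S)
y(n) = 24023*n (y(n) = (13 + 10*49²)*n = (13 + 10*2401)*n = (13 + 24010)*n = 24023*n)
y(88) + (1/(-11601 - 18252) - 8507) = 24023*88 + (1/(-11601 - 18252) - 8507) = 2114024 + (1/(-29853) - 8507) = 2114024 + (-1/29853 - 8507) = 2114024 - 253959472/29853 = 62855999000/29853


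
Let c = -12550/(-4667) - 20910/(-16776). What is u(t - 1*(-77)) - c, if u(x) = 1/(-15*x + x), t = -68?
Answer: -1080615017/274027572 ≈ -3.9435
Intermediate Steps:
u(x) = -1/(14*x) (u(x) = 1/(-14*x) = -1/(14*x))
c = 51354295/13048932 (c = -12550*(-1/4667) - 20910*(-1/16776) = 12550/4667 + 3485/2796 = 51354295/13048932 ≈ 3.9355)
u(t - 1*(-77)) - c = -1/(14*(-68 - 1*(-77))) - 1*51354295/13048932 = -1/(14*(-68 + 77)) - 51354295/13048932 = -1/14/9 - 51354295/13048932 = -1/14*⅑ - 51354295/13048932 = -1/126 - 51354295/13048932 = -1080615017/274027572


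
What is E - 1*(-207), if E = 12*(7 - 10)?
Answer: 171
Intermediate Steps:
E = -36 (E = 12*(-3) = -36)
E - 1*(-207) = -36 - 1*(-207) = -36 + 207 = 171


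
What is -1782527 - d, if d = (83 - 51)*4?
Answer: -1782655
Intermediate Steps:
d = 128 (d = 32*4 = 128)
-1782527 - d = -1782527 - 1*128 = -1782527 - 128 = -1782655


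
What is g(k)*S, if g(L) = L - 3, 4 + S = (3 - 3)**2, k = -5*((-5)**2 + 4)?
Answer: 592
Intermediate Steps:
k = -145 (k = -5*(25 + 4) = -5*29 = -145)
S = -4 (S = -4 + (3 - 3)**2 = -4 + 0**2 = -4 + 0 = -4)
g(L) = -3 + L
g(k)*S = (-3 - 145)*(-4) = -148*(-4) = 592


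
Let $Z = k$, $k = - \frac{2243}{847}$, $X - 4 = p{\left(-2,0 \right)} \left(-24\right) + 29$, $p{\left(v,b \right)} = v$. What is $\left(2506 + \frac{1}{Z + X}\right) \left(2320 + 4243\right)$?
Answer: $\frac{1091486170453}{66364} \approx 1.6447 \cdot 10^{7}$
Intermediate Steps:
$X = 81$ ($X = 4 + \left(\left(-2\right) \left(-24\right) + 29\right) = 4 + \left(48 + 29\right) = 4 + 77 = 81$)
$k = - \frac{2243}{847}$ ($k = \left(-2243\right) \frac{1}{847} = - \frac{2243}{847} \approx -2.6482$)
$Z = - \frac{2243}{847} \approx -2.6482$
$\left(2506 + \frac{1}{Z + X}\right) \left(2320 + 4243\right) = \left(2506 + \frac{1}{- \frac{2243}{847} + 81}\right) \left(2320 + 4243\right) = \left(2506 + \frac{1}{\frac{66364}{847}}\right) 6563 = \left(2506 + \frac{847}{66364}\right) 6563 = \frac{166309031}{66364} \cdot 6563 = \frac{1091486170453}{66364}$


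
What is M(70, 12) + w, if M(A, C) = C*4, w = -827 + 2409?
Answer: 1630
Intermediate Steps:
w = 1582
M(A, C) = 4*C
M(70, 12) + w = 4*12 + 1582 = 48 + 1582 = 1630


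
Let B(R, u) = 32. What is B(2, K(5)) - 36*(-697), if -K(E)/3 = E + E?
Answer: 25124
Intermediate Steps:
K(E) = -6*E (K(E) = -3*(E + E) = -6*E)
B(2, K(5)) - 36*(-697) = 32 - 36*(-697) = 32 + 25092 = 25124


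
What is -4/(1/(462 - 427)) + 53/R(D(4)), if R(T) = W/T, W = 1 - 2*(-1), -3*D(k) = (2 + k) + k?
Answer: -1790/9 ≈ -198.89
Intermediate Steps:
D(k) = -2/3 - 2*k/3 (D(k) = -((2 + k) + k)/3 = -(2 + 2*k)/3 = -2/3 - 2*k/3)
W = 3 (W = 1 + 2 = 3)
R(T) = 3/T
-4/(1/(462 - 427)) + 53/R(D(4)) = -4/(1/(462 - 427)) + 53/((3/(-2/3 - 2/3*4))) = -4/(1/35) + 53/((3/(-2/3 - 8/3))) = -4/1/35 + 53/((3/(-10/3))) = -4*35 + 53/((3*(-3/10))) = -140 + 53/(-9/10) = -140 + 53*(-10/9) = -140 - 530/9 = -1790/9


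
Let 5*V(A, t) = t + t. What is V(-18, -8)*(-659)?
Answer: 10544/5 ≈ 2108.8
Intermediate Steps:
V(A, t) = 2*t/5 (V(A, t) = (t + t)/5 = (2*t)/5 = 2*t/5)
V(-18, -8)*(-659) = ((⅖)*(-8))*(-659) = -16/5*(-659) = 10544/5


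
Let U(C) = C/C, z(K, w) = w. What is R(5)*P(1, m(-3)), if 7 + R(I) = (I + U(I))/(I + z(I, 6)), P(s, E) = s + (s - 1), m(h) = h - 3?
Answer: -71/11 ≈ -6.4545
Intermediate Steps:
U(C) = 1
m(h) = -3 + h
P(s, E) = -1 + 2*s (P(s, E) = s + (-1 + s) = -1 + 2*s)
R(I) = -7 + (1 + I)/(6 + I) (R(I) = -7 + (I + 1)/(I + 6) = -7 + (1 + I)/(6 + I))
R(5)*P(1, m(-3)) = ((-41 - 6*5)/(6 + 5))*(-1 + 2*1) = ((-41 - 30)/11)*(-1 + 2) = ((1/11)*(-71))*1 = -71/11*1 = -71/11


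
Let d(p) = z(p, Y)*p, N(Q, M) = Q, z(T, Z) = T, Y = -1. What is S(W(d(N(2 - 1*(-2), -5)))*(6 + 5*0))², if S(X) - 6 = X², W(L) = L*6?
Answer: 110079295524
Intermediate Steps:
d(p) = p² (d(p) = p*p = p²)
W(L) = 6*L
S(X) = 6 + X²
S(W(d(N(2 - 1*(-2), -5)))*(6 + 5*0))² = (6 + ((6*(2 - 1*(-2))²)*(6 + 5*0))²)² = (6 + ((6*(2 + 2)²)*(6 + 0))²)² = (6 + ((6*4²)*6)²)² = (6 + ((6*16)*6)²)² = (6 + (96*6)²)² = (6 + 576²)² = (6 + 331776)² = 331782² = 110079295524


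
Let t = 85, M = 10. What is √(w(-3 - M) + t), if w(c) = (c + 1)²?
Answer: √229 ≈ 15.133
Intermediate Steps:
w(c) = (1 + c)²
√(w(-3 - M) + t) = √((1 + (-3 - 1*10))² + 85) = √((1 + (-3 - 10))² + 85) = √((1 - 13)² + 85) = √((-12)² + 85) = √(144 + 85) = √229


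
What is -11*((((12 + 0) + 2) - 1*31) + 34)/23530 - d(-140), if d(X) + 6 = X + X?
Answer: 6729393/23530 ≈ 285.99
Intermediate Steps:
d(X) = -6 + 2*X (d(X) = -6 + (X + X) = -6 + 2*X)
-11*((((12 + 0) + 2) - 1*31) + 34)/23530 - d(-140) = -11*((((12 + 0) + 2) - 1*31) + 34)/23530 - (-6 + 2*(-140)) = -11*(((12 + 2) - 31) + 34)*(1/23530) - (-6 - 280) = -11*((14 - 31) + 34)*(1/23530) - 1*(-286) = -11*(-17 + 34)*(1/23530) + 286 = -11*17*(1/23530) + 286 = -187*1/23530 + 286 = -187/23530 + 286 = 6729393/23530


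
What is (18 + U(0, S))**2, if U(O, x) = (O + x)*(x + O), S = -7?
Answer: 4489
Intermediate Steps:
U(O, x) = (O + x)**2 (U(O, x) = (O + x)*(O + x) = (O + x)**2)
(18 + U(0, S))**2 = (18 + (0 - 7)**2)**2 = (18 + (-7)**2)**2 = (18 + 49)**2 = 67**2 = 4489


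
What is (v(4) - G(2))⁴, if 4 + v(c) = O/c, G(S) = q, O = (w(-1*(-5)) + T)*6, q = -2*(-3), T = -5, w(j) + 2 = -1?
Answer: 234256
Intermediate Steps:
w(j) = -3 (w(j) = -2 - 1 = -3)
q = 6
O = -48 (O = (-3 - 5)*6 = -8*6 = -48)
G(S) = 6
v(c) = -4 - 48/c
(v(4) - G(2))⁴ = ((-4 - 48/4) - 1*6)⁴ = ((-4 - 48*¼) - 6)⁴ = ((-4 - 12) - 6)⁴ = (-16 - 6)⁴ = (-22)⁴ = 234256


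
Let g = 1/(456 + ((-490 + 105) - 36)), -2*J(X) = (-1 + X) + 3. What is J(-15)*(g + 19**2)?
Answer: 82134/35 ≈ 2346.7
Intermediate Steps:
J(X) = -1 - X/2 (J(X) = -((-1 + X) + 3)/2 = -(2 + X)/2 = -1 - X/2)
g = 1/35 (g = 1/(456 + (-385 - 36)) = 1/(456 - 421) = 1/35 ≈ 0.028571)
J(-15)*(g + 19**2) = (-1 - 1/2*(-15))*(1/35 + 19**2) = (-1 + 15/2)*(1/35 + 361) = (13/2)*(12636/35) = 82134/35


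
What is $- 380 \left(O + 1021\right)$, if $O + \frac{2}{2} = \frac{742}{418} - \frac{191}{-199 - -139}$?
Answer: $- \frac{12852979}{33} \approx -3.8948 \cdot 10^{5}$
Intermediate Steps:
$O = \frac{49639}{12540}$ ($O = -1 - \left(- \frac{371}{209} + \frac{191}{-199 - -139}\right) = -1 - \left(- \frac{371}{209} + \frac{191}{-199 + 139}\right) = -1 - \left(- \frac{371}{209} + \frac{191}{-60}\right) = -1 + \left(\frac{371}{209} - - \frac{191}{60}\right) = -1 + \left(\frac{371}{209} + \frac{191}{60}\right) = -1 + \frac{62179}{12540} = \frac{49639}{12540} \approx 3.9585$)
$- 380 \left(O + 1021\right) = - 380 \left(\frac{49639}{12540} + 1021\right) = \left(-380\right) \frac{12852979}{12540} = - \frac{12852979}{33}$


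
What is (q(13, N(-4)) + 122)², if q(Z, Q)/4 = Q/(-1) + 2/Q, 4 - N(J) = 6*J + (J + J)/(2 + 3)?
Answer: 512656/34225 ≈ 14.979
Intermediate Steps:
N(J) = 4 - 32*J/5 (N(J) = 4 - (6*J + (J + J)/(2 + 3)) = 4 - (6*J + (2*J)/5) = 4 - (6*J + (2*J)*(⅕)) = 4 - (6*J + 2*J/5) = 4 - 32*J/5)
q(Z, Q) = -4*Q + 8/Q (q(Z, Q) = 4*(Q/(-1) + 2/Q) = 4*(Q*(-1) + 2/Q) = 4*(-Q + 2/Q) = -4*Q + 8/Q)
(q(13, N(-4)) + 122)² = ((-4*(4 - 32/5*(-4)) + 8/(4 - 32/5*(-4))) + 122)² = ((-4*(4 + 128/5) + 8/(4 + 128/5)) + 122)² = ((-4*148/5 + 8/(148/5)) + 122)² = ((-592/5 + 8*(5/148)) + 122)² = ((-592/5 + 10/37) + 122)² = (-21854/185 + 122)² = (716/185)² = 512656/34225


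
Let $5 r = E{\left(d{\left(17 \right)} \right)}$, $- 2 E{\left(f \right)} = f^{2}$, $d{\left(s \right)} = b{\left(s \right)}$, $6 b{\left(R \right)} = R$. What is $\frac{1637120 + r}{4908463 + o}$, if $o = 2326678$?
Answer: $\frac{589362911}{2604650760} \approx 0.22627$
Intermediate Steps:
$b{\left(R \right)} = \frac{R}{6}$
$d{\left(s \right)} = \frac{s}{6}$
$E{\left(f \right)} = - \frac{f^{2}}{2}$
$r = - \frac{289}{360}$ ($r = \frac{\left(- \frac{1}{2}\right) \left(\frac{1}{6} \cdot 17\right)^{2}}{5} = \frac{\left(- \frac{1}{2}\right) \left(\frac{17}{6}\right)^{2}}{5} = \frac{\left(- \frac{1}{2}\right) \frac{289}{36}}{5} = \frac{1}{5} \left(- \frac{289}{72}\right) = - \frac{289}{360} \approx -0.80278$)
$\frac{1637120 + r}{4908463 + o} = \frac{1637120 - \frac{289}{360}}{4908463 + 2326678} = \frac{589362911}{360 \cdot 7235141} = \frac{589362911}{360} \cdot \frac{1}{7235141} = \frac{589362911}{2604650760}$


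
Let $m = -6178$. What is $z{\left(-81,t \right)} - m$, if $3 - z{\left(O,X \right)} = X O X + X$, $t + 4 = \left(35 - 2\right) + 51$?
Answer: $524501$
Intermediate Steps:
$t = 80$ ($t = -4 + \left(\left(35 - 2\right) + 51\right) = -4 + \left(33 + 51\right) = -4 + 84 = 80$)
$z{\left(O,X \right)} = 3 - X - O X^{2}$ ($z{\left(O,X \right)} = 3 - \left(X O X + X\right) = 3 - \left(O X X + X\right) = 3 - \left(O X^{2} + X\right) = 3 - \left(X + O X^{2}\right) = 3 - X - O X^{2}$)
$z{\left(-81,t \right)} - m = \left(3 - 80 - - 81 \cdot 80^{2}\right) - -6178 = \left(3 - 80 - \left(-81\right) 6400\right) + 6178 = \left(3 - 80 + 518400\right) + 6178 = 518323 + 6178 = 524501$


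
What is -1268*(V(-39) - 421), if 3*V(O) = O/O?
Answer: 1600216/3 ≈ 5.3341e+5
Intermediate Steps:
V(O) = ⅓ (V(O) = (O/O)/3 = (⅓)*1 = ⅓)
-1268*(V(-39) - 421) = -1268*(⅓ - 421) = -1268*(-1262/3) = 1600216/3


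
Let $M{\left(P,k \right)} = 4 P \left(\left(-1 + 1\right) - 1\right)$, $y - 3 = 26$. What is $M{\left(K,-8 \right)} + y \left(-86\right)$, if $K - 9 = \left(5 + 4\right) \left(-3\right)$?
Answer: $-2422$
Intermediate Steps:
$y = 29$ ($y = 3 + 26 = 29$)
$K = -18$ ($K = 9 + \left(5 + 4\right) \left(-3\right) = 9 + 9 \left(-3\right) = 9 - 27 = -18$)
$M{\left(P,k \right)} = - 4 P$ ($M{\left(P,k \right)} = 4 P \left(0 - 1\right) = 4 P \left(-1\right) = - 4 P$)
$M{\left(K,-8 \right)} + y \left(-86\right) = \left(-4\right) \left(-18\right) + 29 \left(-86\right) = 72 - 2494 = -2422$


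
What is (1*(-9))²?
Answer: 81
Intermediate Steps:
(1*(-9))² = (-9)² = 81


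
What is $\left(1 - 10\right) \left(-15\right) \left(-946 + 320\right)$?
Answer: $-84510$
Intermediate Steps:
$\left(1 - 10\right) \left(-15\right) \left(-946 + 320\right) = \left(-9\right) \left(-15\right) \left(-626\right) = 135 \left(-626\right) = -84510$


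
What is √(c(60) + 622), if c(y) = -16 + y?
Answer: 3*√74 ≈ 25.807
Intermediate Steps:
√(c(60) + 622) = √((-16 + 60) + 622) = √(44 + 622) = √666 = 3*√74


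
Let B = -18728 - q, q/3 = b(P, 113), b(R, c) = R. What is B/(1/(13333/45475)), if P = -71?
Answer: -49372099/9095 ≈ -5428.5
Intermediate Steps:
q = -213 (q = 3*(-71) = -213)
B = -18515 (B = -18728 - 1*(-213) = -18728 + 213 = -18515)
B/(1/(13333/45475)) = -18515*13333/45475 = -49372099/9095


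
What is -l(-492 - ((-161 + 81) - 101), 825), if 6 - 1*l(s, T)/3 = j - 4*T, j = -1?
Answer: -9921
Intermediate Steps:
l(s, T) = 21 + 12*T (l(s, T) = 18 - 3*(-1 - 4*T) = 18 + (3 + 12*T) = 21 + 12*T)
-l(-492 - ((-161 + 81) - 101), 825) = -(21 + 12*825) = -(21 + 9900) = -1*9921 = -9921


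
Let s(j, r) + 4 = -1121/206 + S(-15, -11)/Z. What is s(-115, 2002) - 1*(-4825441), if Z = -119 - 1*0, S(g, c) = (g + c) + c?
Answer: 118290636841/24514 ≈ 4.8254e+6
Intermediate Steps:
S(g, c) = g + 2*c (S(g, c) = (c + g) + c = g + 2*c)
Z = -119 (Z = -119 + 0 = -119)
s(j, r) = -223833/24514 (s(j, r) = -4 + (-1121/206 + (-15 + 2*(-11))/(-119)) = -4 + (-1121*1/206 + (-15 - 22)*(-1/119)) = -4 + (-1121/206 - 37*(-1/119)) = -4 + (-1121/206 + 37/119) = -4 - 125777/24514 = -223833/24514)
s(-115, 2002) - 1*(-4825441) = -223833/24514 - 1*(-4825441) = -223833/24514 + 4825441 = 118290636841/24514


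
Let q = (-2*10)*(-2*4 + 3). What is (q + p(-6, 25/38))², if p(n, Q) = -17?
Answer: 6889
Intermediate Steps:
q = 100 (q = -20*(-8 + 3) = -20*(-5) = 100)
(q + p(-6, 25/38))² = (100 - 17)² = 83² = 6889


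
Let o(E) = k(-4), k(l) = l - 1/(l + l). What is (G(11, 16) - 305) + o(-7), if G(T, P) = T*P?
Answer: -1063/8 ≈ -132.88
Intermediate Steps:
G(T, P) = P*T
k(l) = l - 1/(2*l)
o(E) = -31/8 (o(E) = -4 - ½/(-4) = -4 - ½*(-¼) = -4 + ⅛ = -31/8)
(G(11, 16) - 305) + o(-7) = (16*11 - 305) - 31/8 = (176 - 305) - 31/8 = -129 - 31/8 = -1063/8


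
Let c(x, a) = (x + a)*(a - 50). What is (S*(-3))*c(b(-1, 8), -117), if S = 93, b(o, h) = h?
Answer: -5078637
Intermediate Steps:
c(x, a) = (-50 + a)*(a + x) (c(x, a) = (a + x)*(-50 + a) = (-50 + a)*(a + x))
(S*(-3))*c(b(-1, 8), -117) = (93*(-3))*((-117)² - 50*(-117) - 50*8 - 117*8) = -279*(13689 + 5850 - 400 - 936) = -279*18203 = -5078637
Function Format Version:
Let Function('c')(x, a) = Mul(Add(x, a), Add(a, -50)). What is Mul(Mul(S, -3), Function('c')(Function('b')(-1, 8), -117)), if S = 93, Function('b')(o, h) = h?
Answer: -5078637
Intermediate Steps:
Function('c')(x, a) = Mul(Add(-50, a), Add(a, x)) (Function('c')(x, a) = Mul(Add(a, x), Add(-50, a)) = Mul(Add(-50, a), Add(a, x)))
Mul(Mul(S, -3), Function('c')(Function('b')(-1, 8), -117)) = Mul(Mul(93, -3), Add(Pow(-117, 2), Mul(-50, -117), Mul(-50, 8), Mul(-117, 8))) = Mul(-279, Add(13689, 5850, -400, -936)) = Mul(-279, 18203) = -5078637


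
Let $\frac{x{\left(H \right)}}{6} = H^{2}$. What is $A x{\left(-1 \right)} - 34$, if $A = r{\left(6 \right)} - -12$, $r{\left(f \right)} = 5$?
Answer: $68$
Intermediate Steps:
$x{\left(H \right)} = 6 H^{2}$
$A = 17$ ($A = 5 - -12 = 5 + 12 = 17$)
$A x{\left(-1 \right)} - 34 = 17 \cdot 6 \left(-1\right)^{2} - 34 = 17 \cdot 6 \cdot 1 - 34 = 17 \cdot 6 - 34 = 102 - 34 = 68$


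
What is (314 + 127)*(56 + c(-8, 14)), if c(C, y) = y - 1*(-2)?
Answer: 31752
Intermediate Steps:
c(C, y) = 2 + y (c(C, y) = y + 2 = 2 + y)
(314 + 127)*(56 + c(-8, 14)) = (314 + 127)*(56 + (2 + 14)) = 441*(56 + 16) = 441*72 = 31752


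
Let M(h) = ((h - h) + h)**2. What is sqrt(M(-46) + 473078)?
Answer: sqrt(475194) ≈ 689.34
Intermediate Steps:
M(h) = h**2 (M(h) = (0 + h)**2 = h**2)
sqrt(M(-46) + 473078) = sqrt((-46)**2 + 473078) = sqrt(2116 + 473078) = sqrt(475194)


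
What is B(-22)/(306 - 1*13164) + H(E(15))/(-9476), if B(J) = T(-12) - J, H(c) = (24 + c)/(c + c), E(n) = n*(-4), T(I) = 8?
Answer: -480229/203070680 ≈ -0.0023648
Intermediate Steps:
E(n) = -4*n
H(c) = (24 + c)/(2*c) (H(c) = (24 + c)/((2*c)) = (24 + c)*(1/(2*c)) = (24 + c)/(2*c))
B(J) = 8 - J
B(-22)/(306 - 1*13164) + H(E(15))/(-9476) = (8 - 1*(-22))/(306 - 1*13164) + ((24 - 4*15)/(2*((-4*15))))/(-9476) = (8 + 22)/(306 - 13164) + ((½)*(24 - 60)/(-60))*(-1/9476) = 30/(-12858) + ((½)*(-1/60)*(-36))*(-1/9476) = 30*(-1/12858) + (3/10)*(-1/9476) = -5/2143 - 3/94760 = -480229/203070680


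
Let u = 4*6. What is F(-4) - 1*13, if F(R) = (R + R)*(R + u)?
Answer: -173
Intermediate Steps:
u = 24
F(R) = 2*R*(24 + R) (F(R) = (R + R)*(R + 24) = (2*R)*(24 + R) = 2*R*(24 + R))
F(-4) - 1*13 = 2*(-4)*(24 - 4) - 1*13 = 2*(-4)*20 - 13 = -160 - 13 = -173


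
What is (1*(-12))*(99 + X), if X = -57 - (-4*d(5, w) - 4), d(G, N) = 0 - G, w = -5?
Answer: -312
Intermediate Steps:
d(G, N) = -G
X = -73 (X = -57 - (-(-4)*5 - 4) = -57 - (-4*(-5) - 4) = -57 - (20 - 4) = -57 - 1*16 = -57 - 16 = -73)
(1*(-12))*(99 + X) = (1*(-12))*(99 - 73) = -12*26 = -312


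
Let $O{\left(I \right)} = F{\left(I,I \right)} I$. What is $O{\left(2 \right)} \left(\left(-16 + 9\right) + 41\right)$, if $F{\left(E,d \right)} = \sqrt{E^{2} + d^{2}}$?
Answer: $136 \sqrt{2} \approx 192.33$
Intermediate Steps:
$O{\left(I \right)} = I \sqrt{2} \sqrt{I^{2}}$ ($O{\left(I \right)} = \sqrt{I^{2} + I^{2}} I = \sqrt{2 I^{2}} I = \sqrt{2} \sqrt{I^{2}} I = I \sqrt{2} \sqrt{I^{2}}$)
$O{\left(2 \right)} \left(\left(-16 + 9\right) + 41\right) = 2 \sqrt{2} \sqrt{2^{2}} \left(\left(-16 + 9\right) + 41\right) = 2 \sqrt{2} \sqrt{4} \left(-7 + 41\right) = 2 \sqrt{2} \cdot 2 \cdot 34 = 4 \sqrt{2} \cdot 34 = 136 \sqrt{2}$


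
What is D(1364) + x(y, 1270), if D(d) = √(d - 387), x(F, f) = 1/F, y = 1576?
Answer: 1/1576 + √977 ≈ 31.258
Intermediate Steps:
D(d) = √(-387 + d)
D(1364) + x(y, 1270) = √(-387 + 1364) + 1/1576 = √977 + 1/1576 = 1/1576 + √977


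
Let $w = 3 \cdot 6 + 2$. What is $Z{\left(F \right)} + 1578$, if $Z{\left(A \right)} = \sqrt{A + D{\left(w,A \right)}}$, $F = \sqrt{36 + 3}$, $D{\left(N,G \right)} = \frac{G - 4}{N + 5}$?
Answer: $1578 + \frac{\sqrt{-4 + 26 \sqrt{39}}}{5} \approx 1580.5$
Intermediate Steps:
$w = 20$ ($w = 18 + 2 = 20$)
$D{\left(N,G \right)} = \frac{-4 + G}{5 + N}$
$F = \sqrt{39} \approx 6.245$
$Z{\left(A \right)} = \sqrt{- \frac{4}{25} + \frac{26 A}{25}}$ ($Z{\left(A \right)} = \sqrt{A + \frac{-4 + A}{5 + 20}} = \sqrt{A + \frac{-4 + A}{25}} = \sqrt{A + \left(- \frac{4}{25} + \frac{A}{25}\right)} = \sqrt{- \frac{4}{25} + \frac{26 A}{25}}$)
$Z{\left(F \right)} + 1578 = \frac{\sqrt{-4 + 26 \sqrt{39}}}{5} + 1578 = 1578 + \frac{\sqrt{-4 + 26 \sqrt{39}}}{5}$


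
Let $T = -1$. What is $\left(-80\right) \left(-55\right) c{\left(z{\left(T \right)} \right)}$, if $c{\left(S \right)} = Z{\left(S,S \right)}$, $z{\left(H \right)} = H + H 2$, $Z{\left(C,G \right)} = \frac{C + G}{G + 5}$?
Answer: $-13200$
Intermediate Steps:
$Z{\left(C,G \right)} = \frac{C + G}{5 + G}$
$z{\left(H \right)} = 3 H$ ($z{\left(H \right)} = H + 2 H = 3 H$)
$c{\left(S \right)} = \frac{2 S}{5 + S}$ ($c{\left(S \right)} = \frac{S + S}{5 + S} = \frac{2 S}{5 + S}$)
$\left(-80\right) \left(-55\right) c{\left(z{\left(T \right)} \right)} = \left(-80\right) \left(-55\right) \frac{2 \cdot 3 \left(-1\right)}{5 + 3 \left(-1\right)} = 4400 \cdot 2 \left(-3\right) \frac{1}{5 - 3} = 4400 \cdot 2 \left(-3\right) \frac{1}{2} = 4400 \left(-3\right) = -13200$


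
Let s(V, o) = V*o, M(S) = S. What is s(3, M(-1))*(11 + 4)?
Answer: -45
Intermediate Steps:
s(3, M(-1))*(11 + 4) = (3*(-1))*(11 + 4) = -3*15 = -45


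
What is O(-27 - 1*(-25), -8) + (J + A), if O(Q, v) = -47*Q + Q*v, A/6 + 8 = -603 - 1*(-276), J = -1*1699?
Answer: -3599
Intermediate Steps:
J = -1699
A = -2010 (A = -48 + 6*(-603 - 1*(-276)) = -48 + 6*(-603 + 276) = -48 + 6*(-327) = -48 - 1962 = -2010)
O(-27 - 1*(-25), -8) + (J + A) = (-27 - 1*(-25))*(-47 - 8) + (-1699 - 2010) = (-27 + 25)*(-55) - 3709 = -2*(-55) - 3709 = 110 - 3709 = -3599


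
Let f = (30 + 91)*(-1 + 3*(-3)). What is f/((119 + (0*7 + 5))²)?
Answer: -605/7688 ≈ -0.078694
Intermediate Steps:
f = -1210 (f = 121*(-1 - 9) = 121*(-10) = -1210)
f/((119 + (0*7 + 5))²) = -1210/(119 + (0*7 + 5))² = -1210/(119 + (0 + 5))² = -1210/(119 + 5)² = -1210/(124²) = -1210/15376 = -1210*1/15376 = -605/7688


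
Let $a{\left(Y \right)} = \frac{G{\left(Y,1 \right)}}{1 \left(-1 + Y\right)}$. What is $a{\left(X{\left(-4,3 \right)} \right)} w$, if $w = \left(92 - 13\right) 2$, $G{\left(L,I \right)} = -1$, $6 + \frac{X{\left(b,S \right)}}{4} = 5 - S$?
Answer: $\frac{158}{17} \approx 9.2941$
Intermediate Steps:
$X{\left(b,S \right)} = -4 - 4 S$ ($X{\left(b,S \right)} = -24 + 4 \left(5 - S\right) = -24 - \left(-20 + 4 S\right) = -4 - 4 S$)
$w = 158$ ($w = 79 \cdot 2 = 158$)
$a{\left(Y \right)} = - \frac{1}{-1 + Y}$ ($a{\left(Y \right)} = - \frac{1}{1 \left(-1 + Y\right)} = - \frac{1}{-1 + Y}$)
$a{\left(X{\left(-4,3 \right)} \right)} w = - \frac{1}{-1 - 16} \cdot 158 = - \frac{1}{-17} \cdot 158 = \left(-1\right) \left(- \frac{1}{17}\right) 158 = \frac{1}{17} \cdot 158 = \frac{158}{17}$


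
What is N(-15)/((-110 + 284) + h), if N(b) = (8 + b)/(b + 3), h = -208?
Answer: -7/408 ≈ -0.017157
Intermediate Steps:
N(b) = (8 + b)/(3 + b)
N(-15)/((-110 + 284) + h) = ((8 - 15)/(3 - 15))/((-110 + 284) - 208) = (-7/(-12))/(174 - 208) = -1/12*(-7)/(-34) = (7/12)*(-1/34) = -7/408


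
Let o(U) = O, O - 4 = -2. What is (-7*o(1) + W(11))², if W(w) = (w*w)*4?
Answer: 220900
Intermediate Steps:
O = 2 (O = 4 - 2 = 2)
o(U) = 2
W(w) = 4*w² (W(w) = w²*4 = 4*w²)
(-7*o(1) + W(11))² = (-7*2 + 4*11²)² = (-14 + 4*121)² = (-14 + 484)² = 470² = 220900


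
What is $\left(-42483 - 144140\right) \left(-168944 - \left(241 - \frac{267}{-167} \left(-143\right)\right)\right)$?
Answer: $\frac{5265701193822}{167} \approx 3.1531 \cdot 10^{10}$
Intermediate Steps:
$\left(-42483 - 144140\right) \left(-168944 - \left(241 - \frac{267}{-167} \left(-143\right)\right)\right) = - 186623 \left(-168944 - \left(241 - 267 \left(- \frac{1}{167}\right) \left(-143\right)\right)\right) = - 186623 \left(-168944 - \frac{2066}{167}\right) = \left(-186623\right) \left(- \frac{28215714}{167}\right) = \frac{5265701193822}{167}$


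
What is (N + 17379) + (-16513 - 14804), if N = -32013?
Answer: -45951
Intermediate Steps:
(N + 17379) + (-16513 - 14804) = (-32013 + 17379) + (-16513 - 14804) = -14634 - 31317 = -45951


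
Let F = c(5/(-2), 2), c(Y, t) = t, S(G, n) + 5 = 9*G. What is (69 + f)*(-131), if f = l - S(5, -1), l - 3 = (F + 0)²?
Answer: -4716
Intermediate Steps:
S(G, n) = -5 + 9*G
F = 2
l = 7 (l = 3 + (2 + 0)² = 3 + 2² = 3 + 4 = 7)
f = -33 (f = 7 - (-5 + 9*5) = 7 - (-5 + 45) = 7 - 1*40 = 7 - 40 = -33)
(69 + f)*(-131) = (69 - 33)*(-131) = 36*(-131) = -4716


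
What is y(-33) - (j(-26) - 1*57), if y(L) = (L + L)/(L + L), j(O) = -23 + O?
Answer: 107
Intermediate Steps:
y(L) = 1 (y(L) = (2*L)/((2*L)) = (2*L)*(1/(2*L)) = 1)
y(-33) - (j(-26) - 1*57) = 1 - ((-23 - 26) - 1*57) = 1 - (-49 - 57) = 1 - 1*(-106) = 1 + 106 = 107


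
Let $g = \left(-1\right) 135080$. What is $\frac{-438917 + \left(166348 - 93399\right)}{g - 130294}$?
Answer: $\frac{182984}{132687} \approx 1.3791$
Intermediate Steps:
$g = -135080$
$\frac{-438917 + \left(166348 - 93399\right)}{g - 130294} = \frac{-438917 + \left(166348 - 93399\right)}{-135080 - 130294} = \frac{-438917 + 72949}{-265374} = \left(-365968\right) \left(- \frac{1}{265374}\right) = \frac{182984}{132687}$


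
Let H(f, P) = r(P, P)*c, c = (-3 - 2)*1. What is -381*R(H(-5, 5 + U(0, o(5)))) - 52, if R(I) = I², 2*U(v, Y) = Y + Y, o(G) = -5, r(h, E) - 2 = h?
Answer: -38152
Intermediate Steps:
r(h, E) = 2 + h
U(v, Y) = Y (U(v, Y) = (Y + Y)/2 = (2*Y)/2 = Y)
c = -5 (c = -5*1 = -5)
H(f, P) = -10 - 5*P (H(f, P) = (2 + P)*(-5) = -10 - 5*P)
-381*R(H(-5, 5 + U(0, o(5)))) - 52 = -381*(-10 - 5*(5 - 5))² - 52 = -381*(-10 - 5*0)² - 52 = -381*(-10 + 0)² - 52 = -381*(-10)² - 52 = -381*100 - 52 = -38100 - 52 = -38152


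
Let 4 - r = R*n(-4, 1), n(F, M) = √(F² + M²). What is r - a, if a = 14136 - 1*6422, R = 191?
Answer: -7710 - 191*√17 ≈ -8497.5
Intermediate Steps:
a = 7714 (a = 14136 - 6422 = 7714)
r = 4 - 191*√17 (r = 4 - 191*√((-4)² + 1²) = 4 - 191*√(16 + 1) = 4 - 191*√17 ≈ -783.51)
r - a = (4 - 191*√17) - 1*7714 = (4 - 191*√17) - 7714 = -7710 - 191*√17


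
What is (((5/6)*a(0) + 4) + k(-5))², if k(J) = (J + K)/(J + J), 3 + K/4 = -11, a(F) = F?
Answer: 10201/100 ≈ 102.01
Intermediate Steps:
K = -56 (K = -12 + 4*(-11) = -12 - 44 = -56)
k(J) = (-56 + J)/(2*J) (k(J) = (J - 56)/(J + J) = (-56 + J)/((2*J)) = (-56 + J)*(1/(2*J)) = (-56 + J)/(2*J))
(((5/6)*a(0) + 4) + k(-5))² = (((5/6)*0 + 4) + (½)*(-56 - 5)/(-5))² = (((5*(⅙))*0 + 4) + (½)*(-⅕)*(-61))² = (((⅚)*0 + 4) + 61/10)² = ((0 + 4) + 61/10)² = (4 + 61/10)² = (101/10)² = 10201/100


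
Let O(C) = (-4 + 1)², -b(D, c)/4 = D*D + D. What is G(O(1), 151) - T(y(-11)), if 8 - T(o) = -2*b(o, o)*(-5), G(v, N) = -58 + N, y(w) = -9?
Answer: -2795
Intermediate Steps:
b(D, c) = -4*D - 4*D² (b(D, c) = -4*(D*D + D) = -4*(D² + D) = -4*(D + D²) = -4*D - 4*D²)
O(C) = 9 (O(C) = (-3)² = 9)
T(o) = 8 + 40*o*(1 + o) (T(o) = 8 - (-(-8)*o*(1 + o))*(-5) = 8 - 8*o*(1 + o)*(-5) = 8 - (-40)*o*(1 + o) = 8 + 40*o*(1 + o))
G(O(1), 151) - T(y(-11)) = (-58 + 151) - (8 + 40*(-9)*(1 - 9)) = 93 - (8 + 40*(-9)*(-8)) = 93 - (8 + 2880) = 93 - 1*2888 = 93 - 2888 = -2795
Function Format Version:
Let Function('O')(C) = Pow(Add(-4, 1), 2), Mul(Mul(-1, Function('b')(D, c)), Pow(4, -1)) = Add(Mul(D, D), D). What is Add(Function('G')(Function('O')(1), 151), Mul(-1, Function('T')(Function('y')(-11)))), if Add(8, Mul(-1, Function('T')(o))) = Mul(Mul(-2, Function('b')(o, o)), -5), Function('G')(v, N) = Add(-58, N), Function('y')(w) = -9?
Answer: -2795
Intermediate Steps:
Function('b')(D, c) = Add(Mul(-4, D), Mul(-4, Pow(D, 2))) (Function('b')(D, c) = Mul(-4, Add(Mul(D, D), D)) = Mul(-4, Add(Pow(D, 2), D)) = Mul(-4, Add(D, Pow(D, 2))) = Add(Mul(-4, D), Mul(-4, Pow(D, 2))))
Function('O')(C) = 9 (Function('O')(C) = Pow(-3, 2) = 9)
Function('T')(o) = Add(8, Mul(40, o, Add(1, o))) (Function('T')(o) = Add(8, Mul(-1, Mul(Mul(-2, Mul(-4, o, Add(1, o))), -5))) = Add(8, Mul(-1, Mul(Mul(8, o, Add(1, o)), -5))) = Add(8, Mul(-1, Mul(-40, o, Add(1, o)))) = Add(8, Mul(40, o, Add(1, o))))
Add(Function('G')(Function('O')(1), 151), Mul(-1, Function('T')(Function('y')(-11)))) = Add(Add(-58, 151), Mul(-1, Add(8, Mul(40, -9, Add(1, -9))))) = Add(93, Mul(-1, Add(8, Mul(40, -9, -8)))) = Add(93, Mul(-1, Add(8, 2880))) = Add(93, Mul(-1, 2888)) = Add(93, -2888) = -2795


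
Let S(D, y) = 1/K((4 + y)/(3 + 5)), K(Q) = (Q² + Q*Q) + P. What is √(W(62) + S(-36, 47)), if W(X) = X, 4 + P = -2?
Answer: √359880510/2409 ≈ 7.8748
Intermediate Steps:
P = -6 (P = -4 - 2 = -6)
K(Q) = -6 + 2*Q² (K(Q) = (Q² + Q*Q) - 6 = (Q² + Q²) - 6 = 2*Q² - 6 = -6 + 2*Q²)
S(D, y) = 1/(-6 + 2*(½ + y/8)²) (S(D, y) = 1/(-6 + 2*((4 + y)/(3 + 5))²) = 1/(-6 + 2*((4 + y)/8)²) = 1/(-6 + 2*((4 + y)*(⅛))²) = 1/(-6 + 2*(½ + y/8)²))
√(W(62) + S(-36, 47)) = √(62 + 32/(-192 + (4 + 47)²)) = √(62 + 32/(-192 + 51²)) = √(62 + 32/(-192 + 2601)) = √(62 + 32/2409) = √(149390/2409) = √359880510/2409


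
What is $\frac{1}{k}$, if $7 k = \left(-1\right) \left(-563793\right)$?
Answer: $\frac{7}{563793} \approx 1.2416 \cdot 10^{-5}$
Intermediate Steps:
$k = \frac{563793}{7}$ ($k = \frac{\left(-1\right) \left(-563793\right)}{7} = \frac{1}{7} \cdot 563793 = \frac{563793}{7} \approx 80542.0$)
$\frac{1}{k} = \frac{1}{\frac{563793}{7}} = \frac{7}{563793}$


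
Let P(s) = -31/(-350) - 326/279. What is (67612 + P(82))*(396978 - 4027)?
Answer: 2594343587045899/97650 ≈ 2.6568e+10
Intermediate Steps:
P(s) = -105451/97650 (P(s) = -31*(-1/350) - 326*1/279 = 31/350 - 326/279 = -105451/97650)
(67612 + P(82))*(396978 - 4027) = (67612 - 105451/97650)*(396978 - 4027) = (6602206349/97650)*392951 = 2594343587045899/97650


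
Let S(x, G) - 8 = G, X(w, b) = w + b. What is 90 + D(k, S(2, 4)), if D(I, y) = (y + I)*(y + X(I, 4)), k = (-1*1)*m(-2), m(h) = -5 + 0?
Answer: 447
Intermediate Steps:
m(h) = -5
k = 5 (k = -1*1*(-5) = -1*(-5) = 5)
X(w, b) = b + w
S(x, G) = 8 + G
D(I, y) = (I + y)*(4 + I + y) (D(I, y) = (y + I)*(y + (4 + I)) = (I + y)*(4 + I + y))
90 + D(k, S(2, 4)) = 90 + ((8 + 4)² + 5*(8 + 4) + 5*(4 + 5) + (8 + 4)*(4 + 5)) = 90 + (12² + 5*12 + 5*9 + 12*9) = 90 + (144 + 60 + 45 + 108) = 90 + 357 = 447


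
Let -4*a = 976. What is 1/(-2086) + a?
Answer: -508985/2086 ≈ -244.00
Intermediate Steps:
a = -244 (a = -¼*976 = -244)
1/(-2086) + a = 1/(-2086) - 244 = -1/2086 - 244 = -508985/2086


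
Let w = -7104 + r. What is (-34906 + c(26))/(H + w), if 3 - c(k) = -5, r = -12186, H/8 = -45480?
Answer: 17449/191565 ≈ 0.091087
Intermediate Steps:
H = -363840 (H = 8*(-45480) = -363840)
c(k) = 8 (c(k) = 3 - 1*(-5) = 3 + 5 = 8)
w = -19290 (w = -7104 - 12186 = -19290)
(-34906 + c(26))/(H + w) = (-34906 + 8)/(-363840 - 19290) = -34898/(-383130) = -34898*(-1/383130) = 17449/191565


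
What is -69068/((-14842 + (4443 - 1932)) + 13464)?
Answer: -69068/1133 ≈ -60.960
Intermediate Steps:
-69068/((-14842 + (4443 - 1932)) + 13464) = -69068/((-14842 + 2511) + 13464) = -69068/(-12331 + 13464) = -69068/1133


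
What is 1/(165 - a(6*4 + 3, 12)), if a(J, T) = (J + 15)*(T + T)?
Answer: -1/843 ≈ -0.0011862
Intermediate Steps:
a(J, T) = 2*T*(15 + J) (a(J, T) = (15 + J)*(2*T) = 2*T*(15 + J))
1/(165 - a(6*4 + 3, 12)) = 1/(165 - 2*12*(15 + (6*4 + 3))) = 1/(165 - 2*12*(15 + (24 + 3))) = 1/(165 - 2*12*(15 + 27)) = 1/(165 - 2*12*42) = 1/(165 - 1*1008) = 1/(165 - 1008) = 1/(-843) = -1/843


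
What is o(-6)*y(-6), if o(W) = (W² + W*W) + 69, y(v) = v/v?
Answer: 141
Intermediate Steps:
y(v) = 1
o(W) = 69 + 2*W² (o(W) = (W² + W²) + 69 = 2*W² + 69 = 69 + 2*W²)
o(-6)*y(-6) = (69 + 2*(-6)²)*1 = (69 + 2*36)*1 = (69 + 72)*1 = 141*1 = 141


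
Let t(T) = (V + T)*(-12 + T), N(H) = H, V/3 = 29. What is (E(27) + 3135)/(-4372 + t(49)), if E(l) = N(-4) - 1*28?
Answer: 3103/660 ≈ 4.7015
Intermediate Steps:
V = 87 (V = 3*29 = 87)
E(l) = -32 (E(l) = -4 - 1*28 = -4 - 28 = -32)
t(T) = (-12 + T)*(87 + T) (t(T) = (87 + T)*(-12 + T) = (-12 + T)*(87 + T))
(E(27) + 3135)/(-4372 + t(49)) = (-32 + 3135)/(-4372 + (-1044 + 49² + 75*49)) = 3103/(-4372 + (-1044 + 2401 + 3675)) = 3103/(-4372 + 5032) = 3103/660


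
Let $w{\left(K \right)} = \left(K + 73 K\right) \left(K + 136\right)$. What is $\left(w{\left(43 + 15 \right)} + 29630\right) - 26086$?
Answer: $836192$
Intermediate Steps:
$w{\left(K \right)} = 74 K \left(136 + K\right)$
$\left(w{\left(43 + 15 \right)} + 29630\right) - 26086 = \left(74 \left(43 + 15\right) \left(136 + \left(43 + 15\right)\right) + 29630\right) - 26086 = \left(74 \cdot 58 \left(136 + 58\right) + 29630\right) - 26086 = \left(74 \cdot 58 \cdot 194 + 29630\right) - 26086 = \left(832648 + 29630\right) - 26086 = 862278 - 26086 = 836192$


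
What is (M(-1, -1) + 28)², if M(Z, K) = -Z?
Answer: 841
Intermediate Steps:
(M(-1, -1) + 28)² = (-1*(-1) + 28)² = (1 + 28)² = 29² = 841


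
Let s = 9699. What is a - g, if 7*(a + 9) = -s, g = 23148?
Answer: -171798/7 ≈ -24543.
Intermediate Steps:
a = -9762/7 (a = -9 + (-1*9699)/7 = -9 + (⅐)*(-9699) = -9 - 9699/7 = -9762/7 ≈ -1394.6)
a - g = -9762/7 - 1*23148 = -9762/7 - 23148 = -171798/7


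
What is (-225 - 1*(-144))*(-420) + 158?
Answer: 34178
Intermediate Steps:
(-225 - 1*(-144))*(-420) + 158 = (-225 + 144)*(-420) + 158 = -81*(-420) + 158 = 34020 + 158 = 34178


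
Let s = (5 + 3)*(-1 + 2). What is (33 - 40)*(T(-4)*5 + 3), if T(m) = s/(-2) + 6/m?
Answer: 343/2 ≈ 171.50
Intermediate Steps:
s = 8 (s = 8*1 = 8)
T(m) = -4 + 6/m (T(m) = 8/(-2) + 6/m = 8*(-1/2) + 6/m = -4 + 6/m)
(33 - 40)*(T(-4)*5 + 3) = (33 - 40)*((-4 + 6/(-4))*5 + 3) = -7*((-4 + 6*(-1/4))*5 + 3) = -7*((-4 - 3/2)*5 + 3) = -7*(-11/2*5 + 3) = -7*(-55/2 + 3) = -7*(-49/2) = 343/2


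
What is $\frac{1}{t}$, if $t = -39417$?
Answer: $- \frac{1}{39417} \approx -2.537 \cdot 10^{-5}$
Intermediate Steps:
$\frac{1}{t} = \frac{1}{-39417} = - \frac{1}{39417}$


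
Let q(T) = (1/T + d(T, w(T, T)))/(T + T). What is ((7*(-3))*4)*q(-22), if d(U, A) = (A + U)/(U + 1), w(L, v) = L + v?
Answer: 1431/242 ≈ 5.9132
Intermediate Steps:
d(U, A) = (A + U)/(1 + U)
q(T) = (1/T + 3*T/(1 + T))/(2*T) (q(T) = (1/T + ((T + T) + T)/(1 + T))/(T + T) = (1/T + (2*T + T)/(1 + T))/((2*T)) = (1/T + (3*T)/(1 + T))*(1/(2*T)) = (1/T + 3*T/(1 + T))*(1/(2*T)) = (1/T + 3*T/(1 + T))/(2*T))
((7*(-3))*4)*q(-22) = ((7*(-3))*4)*((1/2)*(1 - 22 + 3*(-22)**2)/((-22)**2*(1 - 22))) = (-21*4)*((1/2)*(1/484)*(1 - 22 + 3*484)/(-21)) = -42*(-1)*(1 - 22 + 1452)/(484*21) = -42*(-1)*1431/(484*21) = -84*(-477/6776) = 1431/242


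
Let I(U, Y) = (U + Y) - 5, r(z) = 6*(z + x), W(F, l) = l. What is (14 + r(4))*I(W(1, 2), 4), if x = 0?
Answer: 38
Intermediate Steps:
r(z) = 6*z (r(z) = 6*(z + 0) = 6*z)
I(U, Y) = -5 + U + Y
(14 + r(4))*I(W(1, 2), 4) = (14 + 6*4)*(-5 + 2 + 4) = (14 + 24)*1 = 38*1 = 38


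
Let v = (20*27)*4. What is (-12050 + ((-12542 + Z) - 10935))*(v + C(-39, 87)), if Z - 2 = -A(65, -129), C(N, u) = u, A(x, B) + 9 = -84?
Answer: -79615704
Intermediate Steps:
A(x, B) = -93 (A(x, B) = -9 - 84 = -93)
Z = 95 (Z = 2 - 1*(-93) = 2 + 93 = 95)
v = 2160 (v = 540*4 = 2160)
(-12050 + ((-12542 + Z) - 10935))*(v + C(-39, 87)) = (-12050 + ((-12542 + 95) - 10935))*(2160 + 87) = (-12050 + (-12447 - 10935))*2247 = (-12050 - 23382)*2247 = -35432*2247 = -79615704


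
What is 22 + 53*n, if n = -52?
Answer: -2734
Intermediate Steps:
22 + 53*n = 22 + 53*(-52) = 22 - 2756 = -2734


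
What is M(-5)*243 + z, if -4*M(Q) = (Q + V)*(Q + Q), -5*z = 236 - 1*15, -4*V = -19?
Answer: -7843/40 ≈ -196.07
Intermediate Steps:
V = 19/4 (V = -1/4*(-19) = 19/4 ≈ 4.7500)
z = -221/5 (z = -(236 - 1*15)/5 = -(236 - 15)/5 = -1/5*221 = -221/5 ≈ -44.200)
M(Q) = -Q*(19/4 + Q)/2 (M(Q) = -(Q + 19/4)*(Q + Q)/4 = -(19/4 + Q)*2*Q/4 = -Q*(19/4 + Q)/2)
M(-5)*243 + z = -1/8*(-5)*(19 + 4*(-5))*243 - 221/5 = -1/8*(-5)*(19 - 20)*243 - 221/5 = -1/8*(-5)*(-1)*243 - 221/5 = -5/8*243 - 221/5 = -1215/8 - 221/5 = -7843/40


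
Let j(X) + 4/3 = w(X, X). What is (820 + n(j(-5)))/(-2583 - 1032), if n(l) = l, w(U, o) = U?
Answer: -2441/10845 ≈ -0.22508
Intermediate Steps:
j(X) = -4/3 + X
(820 + n(j(-5)))/(-2583 - 1032) = (820 + (-4/3 - 5))/(-2583 - 1032) = (820 - 19/3)/(-3615) = (2441/3)*(-1/3615) = -2441/10845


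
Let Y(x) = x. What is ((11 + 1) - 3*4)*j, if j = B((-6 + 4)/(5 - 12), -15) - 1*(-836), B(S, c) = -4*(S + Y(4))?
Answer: 0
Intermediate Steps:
B(S, c) = -16 - 4*S (B(S, c) = -4*(S + 4) = -4*(4 + S) = -16 - 4*S)
j = 5732/7 (j = (-16 - 4*(-6 + 4)/(5 - 12)) - 1*(-836) = (-16 - (-8)/(-7)) + 836 = (-16 - (-8)*(-1)/7) + 836 = (-16 - 4*2/7) + 836 = (-16 - 8/7) + 836 = -120/7 + 836 = 5732/7 ≈ 818.86)
((11 + 1) - 3*4)*j = ((11 + 1) - 3*4)*(5732/7) = (12 - 12)*(5732/7) = 0*(5732/7) = 0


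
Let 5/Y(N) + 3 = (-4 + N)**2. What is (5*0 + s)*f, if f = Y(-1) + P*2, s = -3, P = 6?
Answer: -807/22 ≈ -36.682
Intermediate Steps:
Y(N) = 5/(-3 + (-4 + N)**2)
f = 269/22 (f = 5/(-3 + (-4 - 1)**2) + 6*2 = 5/(-3 + (-5)**2) + 12 = 5/(-3 + 25) + 12 = 5/22 + 12 = 269/22 ≈ 12.227)
(5*0 + s)*f = (5*0 - 3)*(269/22) = (0 - 3)*(269/22) = -3*269/22 = -807/22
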